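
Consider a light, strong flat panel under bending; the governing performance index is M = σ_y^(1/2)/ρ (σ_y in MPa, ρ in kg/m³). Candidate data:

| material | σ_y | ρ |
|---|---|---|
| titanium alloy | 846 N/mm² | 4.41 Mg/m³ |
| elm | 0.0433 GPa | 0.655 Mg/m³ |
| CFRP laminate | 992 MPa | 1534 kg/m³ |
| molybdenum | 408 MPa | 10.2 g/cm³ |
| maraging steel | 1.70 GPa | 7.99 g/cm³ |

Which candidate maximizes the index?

CFRP laminate

Normalizing units and computing the index:
  titanium alloy: σ_y = 846.0 MPa, ρ = 4410 kg/m³
  elm: σ_y = 43.30 MPa, ρ = 655.0 kg/m³
  CFRP laminate: σ_y = 992.0 MPa, ρ = 1534 kg/m³
  molybdenum: σ_y = 408.0 MPa, ρ = 10200 kg/m³
  maraging steel: σ_y = 1700 MPa, ρ = 7990 kg/m³
  CFRP laminate: M = 20.5×10⁻³
  elm: M = 10.0×10⁻³
  titanium alloy: M = 6.60×10⁻³
  maraging steel: M = 5.16×10⁻³
  molybdenum: M = 1.98×10⁻³
CFRP laminate ranks first.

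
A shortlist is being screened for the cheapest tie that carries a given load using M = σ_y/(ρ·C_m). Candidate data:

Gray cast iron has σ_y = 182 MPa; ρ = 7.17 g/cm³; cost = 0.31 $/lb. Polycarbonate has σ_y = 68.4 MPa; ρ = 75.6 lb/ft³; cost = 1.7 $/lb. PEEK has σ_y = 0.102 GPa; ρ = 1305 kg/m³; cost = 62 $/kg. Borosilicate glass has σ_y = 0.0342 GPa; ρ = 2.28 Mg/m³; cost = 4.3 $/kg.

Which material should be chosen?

gray cast iron

Convert each candidate to consistent units, then evaluate M:
  gray cast iron: σ_y = 182.0 MPa, ρ = 7170 kg/m³, cost = 0.6834 $/kg
  polycarbonate: σ_y = 68.40 MPa, ρ = 1211 kg/m³, cost = 3.748 $/kg
  PEEK: σ_y = 102.0 MPa, ρ = 1305 kg/m³, cost = 62.00 $/kg
  borosilicate glass: σ_y = 34.20 MPa, ρ = 2280 kg/m³, cost = 4.300 $/kg
  gray cast iron: M = 37.1 kN·m per $
  polycarbonate: M = 15.1 kN·m per $
  borosilicate glass: M = 3.49 kN·m per $
  PEEK: M = 1.26 kN·m per $
Highest index: gray cast iron.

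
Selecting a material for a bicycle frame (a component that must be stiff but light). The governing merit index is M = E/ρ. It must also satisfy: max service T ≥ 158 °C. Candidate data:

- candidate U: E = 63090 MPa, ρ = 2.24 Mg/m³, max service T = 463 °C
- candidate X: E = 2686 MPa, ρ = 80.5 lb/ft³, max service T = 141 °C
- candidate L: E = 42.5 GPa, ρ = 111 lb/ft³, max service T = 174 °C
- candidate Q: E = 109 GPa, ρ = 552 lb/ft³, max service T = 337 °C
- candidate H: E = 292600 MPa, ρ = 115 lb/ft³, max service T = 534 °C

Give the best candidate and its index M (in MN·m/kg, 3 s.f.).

Screen on constraints: max service T ≥ 158 °C. Survivors: candidate U, candidate L, candidate Q, candidate H.
Convert each candidate to consistent units, then evaluate M:
  candidate U: E = 63.09 GPa, ρ = 2240 kg/m³
  candidate L: E = 42.50 GPa, ρ = 1778 kg/m³
  candidate Q: E = 109.0 GPa, ρ = 8842 kg/m³
  candidate H: E = 292.6 GPa, ρ = 1842 kg/m³
  candidate H: M = 159 MN·m/kg
  candidate U: M = 28.2 MN·m/kg
  candidate L: M = 23.9 MN·m/kg
  candidate Q: M = 12.3 MN·m/kg
Candidate H ranks first.

candidate H, M = 159 MN·m/kg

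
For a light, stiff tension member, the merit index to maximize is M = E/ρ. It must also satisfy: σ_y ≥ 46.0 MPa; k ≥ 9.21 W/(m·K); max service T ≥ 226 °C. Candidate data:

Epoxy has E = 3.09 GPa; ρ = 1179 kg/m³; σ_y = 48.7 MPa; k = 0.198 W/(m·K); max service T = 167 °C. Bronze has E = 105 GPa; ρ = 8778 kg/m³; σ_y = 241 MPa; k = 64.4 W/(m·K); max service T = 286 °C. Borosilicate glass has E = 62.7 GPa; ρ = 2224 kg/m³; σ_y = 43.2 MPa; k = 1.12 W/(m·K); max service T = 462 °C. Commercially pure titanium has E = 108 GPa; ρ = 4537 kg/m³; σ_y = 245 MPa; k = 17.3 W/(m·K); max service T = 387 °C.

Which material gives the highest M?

commercially pure titanium

Screen on constraints: σ_y ≥ 46.0 MPa; k ≥ 9.21 W/(m·K); max service T ≥ 226 °C. Survivors: bronze, commercially pure titanium.
Per-candidate index values:
  commercially pure titanium: M = 23.8 MN·m/kg
  bronze: M = 12.0 MN·m/kg
Commercially pure titanium has the largest M.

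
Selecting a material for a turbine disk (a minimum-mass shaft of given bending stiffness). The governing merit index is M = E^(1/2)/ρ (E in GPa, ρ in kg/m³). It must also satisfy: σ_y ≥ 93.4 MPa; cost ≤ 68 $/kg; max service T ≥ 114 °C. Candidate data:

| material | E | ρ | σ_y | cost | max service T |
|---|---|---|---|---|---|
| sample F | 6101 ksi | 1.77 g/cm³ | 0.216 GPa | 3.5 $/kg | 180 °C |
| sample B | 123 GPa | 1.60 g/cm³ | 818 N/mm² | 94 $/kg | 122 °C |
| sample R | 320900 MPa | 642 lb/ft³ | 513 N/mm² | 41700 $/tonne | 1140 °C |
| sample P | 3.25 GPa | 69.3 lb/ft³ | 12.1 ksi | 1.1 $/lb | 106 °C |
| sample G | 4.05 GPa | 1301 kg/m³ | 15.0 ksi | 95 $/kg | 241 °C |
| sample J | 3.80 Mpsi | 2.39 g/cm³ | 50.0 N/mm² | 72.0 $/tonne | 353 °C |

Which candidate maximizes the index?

sample F

Screen on constraints: σ_y ≥ 93.4 MPa; cost ≤ 68 $/kg; max service T ≥ 114 °C. Survivors: sample F, sample R.
In SI units:
  sample F: E = 42.06 GPa, ρ = 1770 kg/m³
  sample R: E = 320.9 GPa, ρ = 10280 kg/m³
  sample F: M = 3.66×10⁻³
  sample R: M = 1.74×10⁻³
Sample F has the largest M.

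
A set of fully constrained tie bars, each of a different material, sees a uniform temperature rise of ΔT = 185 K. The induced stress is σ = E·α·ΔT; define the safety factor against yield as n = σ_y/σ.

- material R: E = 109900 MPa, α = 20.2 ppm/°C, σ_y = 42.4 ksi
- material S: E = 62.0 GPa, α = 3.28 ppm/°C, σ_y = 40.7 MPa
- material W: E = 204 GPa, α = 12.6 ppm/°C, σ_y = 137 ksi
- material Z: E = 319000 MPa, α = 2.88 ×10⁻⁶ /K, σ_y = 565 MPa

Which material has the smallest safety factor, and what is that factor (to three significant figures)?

Per material, after unit conversion:
  material R: E = 109.9, α = 20.2, σ_y = 292.3 → σ = 411 MPa, n = 0.712
  material S: E = 62.00, α = 3.28, σ_y = 40.70 → σ = 37.6 MPa, n = 1.08
  material W: E = 204.0, α = 12.6, σ_y = 944.6 → σ = 476 MPa, n = 1.99
  material Z: E = 319.0, α = 2.88, σ_y = 565.0 → σ = 170 MPa, n = 3.32
The minimum is material R at n = 0.712.

material R, n = 0.712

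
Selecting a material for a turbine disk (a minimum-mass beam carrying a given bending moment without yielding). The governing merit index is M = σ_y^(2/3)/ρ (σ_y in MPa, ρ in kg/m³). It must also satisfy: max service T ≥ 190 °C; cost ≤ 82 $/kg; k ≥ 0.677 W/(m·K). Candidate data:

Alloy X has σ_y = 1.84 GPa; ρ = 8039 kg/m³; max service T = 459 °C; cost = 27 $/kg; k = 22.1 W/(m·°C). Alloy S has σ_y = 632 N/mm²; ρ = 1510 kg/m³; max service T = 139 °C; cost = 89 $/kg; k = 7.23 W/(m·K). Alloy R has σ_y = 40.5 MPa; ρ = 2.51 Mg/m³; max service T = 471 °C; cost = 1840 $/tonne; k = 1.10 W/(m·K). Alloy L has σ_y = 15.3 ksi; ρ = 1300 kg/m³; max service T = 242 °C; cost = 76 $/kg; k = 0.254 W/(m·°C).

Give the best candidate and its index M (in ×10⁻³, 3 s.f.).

Screen on constraints: max service T ≥ 190 °C; cost ≤ 82 $/kg; k ≥ 0.677 W/(m·K). Survivors: alloy X, alloy R.
After converting to SI:
  alloy X: σ_y = 1840 MPa, ρ = 8039 kg/m³
  alloy R: σ_y = 40.50 MPa, ρ = 2510 kg/m³
  alloy X: M = 18.7×10⁻³
  alloy R: M = 4.70×10⁻³
Highest index: alloy X.

alloy X, M = 18.7×10⁻³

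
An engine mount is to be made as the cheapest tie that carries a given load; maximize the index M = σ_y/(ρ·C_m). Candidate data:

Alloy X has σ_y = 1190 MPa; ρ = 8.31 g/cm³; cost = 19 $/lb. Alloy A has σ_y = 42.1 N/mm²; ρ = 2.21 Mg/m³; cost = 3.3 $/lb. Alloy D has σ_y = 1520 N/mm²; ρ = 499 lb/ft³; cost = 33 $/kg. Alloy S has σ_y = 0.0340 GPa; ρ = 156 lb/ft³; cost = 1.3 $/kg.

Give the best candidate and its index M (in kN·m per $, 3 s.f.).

Putting every candidate on a common basis:
  alloy X: σ_y = 1190 MPa, ρ = 8310 kg/m³, cost = 41.89 $/kg
  alloy A: σ_y = 42.10 MPa, ρ = 2210 kg/m³, cost = 7.275 $/kg
  alloy D: σ_y = 1520 MPa, ρ = 7993 kg/m³, cost = 33.00 $/kg
  alloy S: σ_y = 34.00 MPa, ρ = 2499 kg/m³, cost = 1.300 $/kg
  alloy S: M = 10.5 kN·m per $
  alloy D: M = 5.76 kN·m per $
  alloy X: M = 3.42 kN·m per $
  alloy A: M = 2.62 kN·m per $
The maximum is for alloy S.

alloy S, M = 10.5 kN·m per $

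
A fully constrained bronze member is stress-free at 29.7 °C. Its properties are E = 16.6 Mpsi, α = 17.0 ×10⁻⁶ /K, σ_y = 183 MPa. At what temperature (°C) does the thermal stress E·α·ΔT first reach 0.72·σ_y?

97.4 °C

E = 16.6 Mpsi = 114.5 GPa.
E·α·ΔT = 131.8 MPa ⇒ ΔT = 131.8 / (114.5×10³ × 17.0×10⁻⁶) = 67.72 K.
T = 29.7 + 67.72 = 97.42 °C.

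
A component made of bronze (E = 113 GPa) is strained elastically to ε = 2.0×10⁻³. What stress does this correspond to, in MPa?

226 MPa

σ = E·ε = 113000 MPa × 2.0×10⁻³ = 226 MPa.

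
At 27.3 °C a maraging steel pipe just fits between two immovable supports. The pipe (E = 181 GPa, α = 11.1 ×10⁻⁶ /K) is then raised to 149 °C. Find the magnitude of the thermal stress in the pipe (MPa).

ΔT = 121.7 K. Constrained thermal stress σ = E·α·ΔT = 181.0×10³ MPa × 11.1×10⁻⁶ × 121.7 = 245 MPa (compressive).

245 MPa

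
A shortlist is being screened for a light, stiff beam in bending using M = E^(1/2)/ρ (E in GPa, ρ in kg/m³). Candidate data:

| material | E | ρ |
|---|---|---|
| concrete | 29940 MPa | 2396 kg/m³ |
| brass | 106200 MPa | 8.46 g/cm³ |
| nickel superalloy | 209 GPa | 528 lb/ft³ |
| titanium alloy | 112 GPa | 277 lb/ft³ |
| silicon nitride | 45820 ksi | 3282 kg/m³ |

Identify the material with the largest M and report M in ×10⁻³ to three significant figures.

silicon nitride, M = 5.42×10⁻³

Convert each candidate to consistent units, then evaluate M:
  concrete: E = 29.94 GPa, ρ = 2396 kg/m³
  brass: E = 106.2 GPa, ρ = 8460 kg/m³
  nickel superalloy: E = 209.0 GPa, ρ = 8458 kg/m³
  titanium alloy: E = 112.0 GPa, ρ = 4437 kg/m³
  silicon nitride: E = 315.9 GPa, ρ = 3282 kg/m³
  silicon nitride: M = 5.42×10⁻³
  titanium alloy: M = 2.39×10⁻³
  concrete: M = 2.28×10⁻³
  nickel superalloy: M = 1.71×10⁻³
  brass: M = 1.22×10⁻³
The maximum is for silicon nitride.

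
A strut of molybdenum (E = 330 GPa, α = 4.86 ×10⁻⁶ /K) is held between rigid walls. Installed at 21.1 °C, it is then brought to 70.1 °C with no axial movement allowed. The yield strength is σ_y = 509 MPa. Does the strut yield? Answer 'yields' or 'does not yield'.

ΔT = 49.00 K. Constrained thermal stress σ = E·α·ΔT = 330.0×10³ MPa × 4.86×10⁻⁶ × 49.00 = 78.6 MPa (compressive).
Compare to σ_y = 509 MPa: σ < σ_y, so it does not yield.

does not yield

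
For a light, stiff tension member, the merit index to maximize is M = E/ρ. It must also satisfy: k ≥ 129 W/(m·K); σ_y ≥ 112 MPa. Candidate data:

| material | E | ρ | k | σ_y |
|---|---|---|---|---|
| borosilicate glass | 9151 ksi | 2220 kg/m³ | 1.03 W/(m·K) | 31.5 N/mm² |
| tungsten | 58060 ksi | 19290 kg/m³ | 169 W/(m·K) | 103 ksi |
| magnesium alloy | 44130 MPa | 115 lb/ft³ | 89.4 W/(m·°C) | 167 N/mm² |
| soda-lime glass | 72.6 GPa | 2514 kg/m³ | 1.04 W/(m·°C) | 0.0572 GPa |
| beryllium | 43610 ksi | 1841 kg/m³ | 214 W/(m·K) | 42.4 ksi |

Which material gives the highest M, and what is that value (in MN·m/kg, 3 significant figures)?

beryllium, M = 163 MN·m/kg

Screen on constraints: k ≥ 129 W/(m·K); σ_y ≥ 112 MPa. Survivors: tungsten, beryllium.
Putting every candidate on a common basis:
  tungsten: E = 400.3 GPa, ρ = 19290 kg/m³
  beryllium: E = 300.7 GPa, ρ = 1841 kg/m³
  beryllium: M = 163 MN·m/kg
  tungsten: M = 20.8 MN·m/kg
Beryllium has the largest M.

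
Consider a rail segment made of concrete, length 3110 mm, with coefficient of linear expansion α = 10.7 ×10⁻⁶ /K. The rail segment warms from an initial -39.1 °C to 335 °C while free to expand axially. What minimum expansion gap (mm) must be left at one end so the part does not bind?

ΔT = 335 − (-39.1) = 374.1 K.
ΔL = α·L₀·ΔT = 10.7×10⁻⁶ × 3110 mm × 374.1 K = 12.4 mm.

12.4 mm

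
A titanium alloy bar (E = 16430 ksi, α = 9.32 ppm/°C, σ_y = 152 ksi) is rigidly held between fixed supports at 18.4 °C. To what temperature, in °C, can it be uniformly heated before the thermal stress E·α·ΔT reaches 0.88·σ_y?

E = 16430 ksi = 113.3 GPa.
σ_y = 152 ksi = 1048 MPa.
E·α·ΔT = 922.2 MPa ⇒ ΔT = 922.2 / (113.3×10³ × 9.32×10⁻⁶) = 873.5 K.
T = 18.4 + 873.5 = 891.9 °C.

892 °C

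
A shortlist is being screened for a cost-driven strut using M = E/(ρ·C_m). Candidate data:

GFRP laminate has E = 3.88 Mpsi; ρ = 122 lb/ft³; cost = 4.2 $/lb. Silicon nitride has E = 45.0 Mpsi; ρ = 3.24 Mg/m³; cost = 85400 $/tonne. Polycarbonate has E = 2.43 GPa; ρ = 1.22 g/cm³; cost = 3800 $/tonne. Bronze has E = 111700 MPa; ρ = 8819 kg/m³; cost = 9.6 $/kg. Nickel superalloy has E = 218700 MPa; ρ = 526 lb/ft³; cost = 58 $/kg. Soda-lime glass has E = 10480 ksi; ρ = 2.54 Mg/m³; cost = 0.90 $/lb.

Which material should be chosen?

Normalizing units and computing the index:
  GFRP laminate: E = 26.75 GPa, ρ = 1954 kg/m³, cost = 9.259 $/kg
  silicon nitride: E = 310.3 GPa, ρ = 3240 kg/m³, cost = 85.40 $/kg
  polycarbonate: E = 2.430 GPa, ρ = 1220 kg/m³, cost = 3.800 $/kg
  bronze: E = 111.7 GPa, ρ = 8819 kg/m³, cost = 9.600 $/kg
  nickel superalloy: E = 218.7 GPa, ρ = 8426 kg/m³, cost = 58.00 $/kg
  soda-lime glass: E = 72.26 GPa, ρ = 2540 kg/m³, cost = 1.984 $/kg
  soda-lime glass: M = 14.3 MN·m per $
  GFRP laminate: M = 1.48 MN·m per $
  bronze: M = 1.32 MN·m per $
  silicon nitride: M = 1.12 MN·m per $
  polycarbonate: M = 0.524 MN·m per $
  nickel superalloy: M = 0.448 MN·m per $
The maximum is for soda-lime glass.

soda-lime glass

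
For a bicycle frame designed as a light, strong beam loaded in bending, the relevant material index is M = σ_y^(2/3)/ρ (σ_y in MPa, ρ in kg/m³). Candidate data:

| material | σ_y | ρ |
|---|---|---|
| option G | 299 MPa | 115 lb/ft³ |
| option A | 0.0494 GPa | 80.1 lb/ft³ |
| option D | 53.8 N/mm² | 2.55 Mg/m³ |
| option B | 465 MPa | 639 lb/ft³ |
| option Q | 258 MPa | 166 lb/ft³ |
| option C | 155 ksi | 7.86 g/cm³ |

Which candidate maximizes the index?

After converting to SI:
  option G: σ_y = 299.0 MPa, ρ = 1842 kg/m³
  option A: σ_y = 49.40 MPa, ρ = 1283 kg/m³
  option D: σ_y = 53.80 MPa, ρ = 2550 kg/m³
  option B: σ_y = 465.0 MPa, ρ = 10240 kg/m³
  option Q: σ_y = 258.0 MPa, ρ = 2659 kg/m³
  option C: σ_y = 1069 MPa, ρ = 7860 kg/m³
  option G: M = 24.3×10⁻³
  option Q: M = 15.2×10⁻³
  option C: M = 13.3×10⁻³
  option A: M = 10.5×10⁻³
  option B: M = 5.86×10⁻³
  option D: M = 5.59×10⁻³
The maximum is for option G.

option G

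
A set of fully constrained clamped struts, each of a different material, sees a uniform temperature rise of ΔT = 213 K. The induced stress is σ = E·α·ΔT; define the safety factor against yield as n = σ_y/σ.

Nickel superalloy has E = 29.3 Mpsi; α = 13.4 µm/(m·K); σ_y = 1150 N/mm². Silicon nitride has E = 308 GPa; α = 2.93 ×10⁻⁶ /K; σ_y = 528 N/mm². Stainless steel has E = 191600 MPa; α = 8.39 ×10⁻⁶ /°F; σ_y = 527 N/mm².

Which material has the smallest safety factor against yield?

stainless steel

Per material, after unit conversion:
  nickel superalloy: E = 202.0, α = 13.4, σ_y = 1150 → σ = 577 MPa, n = 1.99
  silicon nitride: E = 308.0, α = 2.93, σ_y = 528.0 → σ = 192 MPa, n = 2.75
  stainless steel: E = 191.6, α = 15.1, σ_y = 527.0 → σ = 616 MPa, n = 0.855
Stainless steel has the lowest safety factor, n = 0.855.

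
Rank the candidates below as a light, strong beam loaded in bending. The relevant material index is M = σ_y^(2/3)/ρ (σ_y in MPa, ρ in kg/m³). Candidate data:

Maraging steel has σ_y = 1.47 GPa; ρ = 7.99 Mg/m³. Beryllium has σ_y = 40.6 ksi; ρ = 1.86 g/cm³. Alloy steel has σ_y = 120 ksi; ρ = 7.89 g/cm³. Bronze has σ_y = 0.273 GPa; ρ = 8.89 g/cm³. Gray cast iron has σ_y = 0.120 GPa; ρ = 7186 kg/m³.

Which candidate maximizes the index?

After converting to SI:
  maraging steel: σ_y = 1470 MPa, ρ = 7990 kg/m³
  beryllium: σ_y = 279.9 MPa, ρ = 1860 kg/m³
  alloy steel: σ_y = 827.4 MPa, ρ = 7890 kg/m³
  bronze: σ_y = 273.0 MPa, ρ = 8890 kg/m³
  gray cast iron: σ_y = 120.0 MPa, ρ = 7186 kg/m³
  beryllium: M = 23.0×10⁻³
  maraging steel: M = 16.2×10⁻³
  alloy steel: M = 11.2×10⁻³
  bronze: M = 4.73×10⁻³
  gray cast iron: M = 3.39×10⁻³
Highest index: beryllium.

beryllium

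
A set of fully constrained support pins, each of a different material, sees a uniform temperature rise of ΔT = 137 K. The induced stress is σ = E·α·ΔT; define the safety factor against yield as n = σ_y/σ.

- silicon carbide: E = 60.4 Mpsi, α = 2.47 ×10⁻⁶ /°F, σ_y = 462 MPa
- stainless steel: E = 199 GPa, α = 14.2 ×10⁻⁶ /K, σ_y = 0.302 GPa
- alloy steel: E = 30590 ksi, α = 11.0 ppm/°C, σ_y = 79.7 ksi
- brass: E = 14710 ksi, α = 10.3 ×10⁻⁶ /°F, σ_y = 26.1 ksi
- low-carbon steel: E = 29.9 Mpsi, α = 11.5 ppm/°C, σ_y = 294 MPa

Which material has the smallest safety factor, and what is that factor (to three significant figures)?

brass, n = 0.699

Per material, after unit conversion:
  silicon carbide: E = 416.4, α = 4.45, σ_y = 462.0 → σ = 254 MPa, n = 1.82
  stainless steel: E = 199.0, α = 14.2, σ_y = 302.0 → σ = 387 MPa, n = 0.780
  alloy steel: E = 210.9, α = 11.0, σ_y = 549.5 → σ = 318 MPa, n = 1.73
  brass: E = 101.4, α = 18.5, σ_y = 180.0 → σ = 258 MPa, n = 0.699
  low-carbon steel: E = 206.2, α = 11.5, σ_y = 294.0 → σ = 325 MPa, n = 0.905
The minimum is brass at n = 0.699.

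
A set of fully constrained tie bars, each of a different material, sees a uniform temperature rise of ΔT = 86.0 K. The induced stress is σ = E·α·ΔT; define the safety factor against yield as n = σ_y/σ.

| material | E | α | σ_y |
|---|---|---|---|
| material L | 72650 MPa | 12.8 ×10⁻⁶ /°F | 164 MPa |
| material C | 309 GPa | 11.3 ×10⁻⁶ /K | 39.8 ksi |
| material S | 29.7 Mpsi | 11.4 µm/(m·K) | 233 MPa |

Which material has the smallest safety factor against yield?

Per material, after unit conversion:
  material L: E = 72.65, α = 23.0, σ_y = 164.0 → σ = 144 MPa, n = 1.14
  material C: E = 309.0, α = 11.3, σ_y = 274.4 → σ = 300 MPa, n = 0.914
  material S: E = 204.8, α = 11.4, σ_y = 233.0 → σ = 201 MPa, n = 1.16
Material C has the lowest safety factor, n = 0.914.

material C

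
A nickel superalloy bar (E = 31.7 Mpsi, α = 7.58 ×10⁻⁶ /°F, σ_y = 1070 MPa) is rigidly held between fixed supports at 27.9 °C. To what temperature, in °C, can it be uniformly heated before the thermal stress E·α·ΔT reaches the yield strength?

E = 31.7 Mpsi = 218.6 GPa.
α = 7.58×10⁻⁶/°F × 9/5 = 13.6×10⁻⁶/K.
E·α·ΔT = 1070 MPa ⇒ ΔT = 1070 / (218.6×10³ × 13.6×10⁻⁶) = 358.8 K.
T = 27.9 + 358.8 = 386.7 °C.

387 °C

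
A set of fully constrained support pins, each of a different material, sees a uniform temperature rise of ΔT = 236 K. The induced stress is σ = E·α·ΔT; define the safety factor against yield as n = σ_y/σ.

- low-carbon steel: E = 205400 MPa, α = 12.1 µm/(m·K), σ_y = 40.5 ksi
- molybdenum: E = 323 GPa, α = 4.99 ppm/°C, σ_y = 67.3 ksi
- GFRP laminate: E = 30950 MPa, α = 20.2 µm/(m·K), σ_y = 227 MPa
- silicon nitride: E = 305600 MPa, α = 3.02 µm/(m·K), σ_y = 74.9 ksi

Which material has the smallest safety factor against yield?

With everything in SI (GPa, ×10⁻⁶/K, MPa):
  low-carbon steel: E = 205.4, α = 12.1, σ_y = 279.2 → σ = 587 MPa, n = 0.476
  molybdenum: E = 323.0, α = 4.99, σ_y = 464.0 → σ = 380 MPa, n = 1.22
  GFRP laminate: E = 30.95, α = 20.2, σ_y = 227.0 → σ = 148 MPa, n = 1.54
  silicon nitride: E = 305.6, α = 3.02, σ_y = 516.4 → σ = 218 MPa, n = 2.37
The minimum is low-carbon steel at n = 0.476.

low-carbon steel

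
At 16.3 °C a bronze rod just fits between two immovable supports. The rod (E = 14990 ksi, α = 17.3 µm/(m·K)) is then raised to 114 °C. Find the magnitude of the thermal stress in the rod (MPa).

E = 14990 ksi = 103.4 GPa.
ΔT = 97.70 K. Constrained thermal stress σ = E·α·ΔT = 103.4×10³ MPa × 17.3×10⁻⁶ × 97.70 = 175 MPa (compressive).

175 MPa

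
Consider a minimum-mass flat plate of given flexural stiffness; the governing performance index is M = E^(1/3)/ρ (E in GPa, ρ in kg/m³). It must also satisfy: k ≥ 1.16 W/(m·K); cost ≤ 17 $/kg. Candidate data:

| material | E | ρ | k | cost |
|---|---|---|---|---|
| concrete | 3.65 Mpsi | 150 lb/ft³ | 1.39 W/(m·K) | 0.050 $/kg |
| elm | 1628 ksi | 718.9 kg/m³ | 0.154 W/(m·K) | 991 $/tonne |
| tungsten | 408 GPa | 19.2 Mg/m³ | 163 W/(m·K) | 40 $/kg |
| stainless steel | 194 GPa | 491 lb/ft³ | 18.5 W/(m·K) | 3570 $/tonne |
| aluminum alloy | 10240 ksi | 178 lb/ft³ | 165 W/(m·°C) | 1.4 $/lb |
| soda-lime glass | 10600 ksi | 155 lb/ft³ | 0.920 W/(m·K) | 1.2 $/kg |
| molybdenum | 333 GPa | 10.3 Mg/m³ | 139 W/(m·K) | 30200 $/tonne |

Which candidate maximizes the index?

aluminum alloy

Screen on constraints: k ≥ 1.16 W/(m·K); cost ≤ 17 $/kg. Survivors: concrete, stainless steel, aluminum alloy.
Normalizing units and computing the index:
  concrete: E = 25.17 GPa, ρ = 2403 kg/m³
  stainless steel: E = 194.0 GPa, ρ = 7865 kg/m³
  aluminum alloy: E = 70.60 GPa, ρ = 2851 kg/m³
  aluminum alloy: M = 1.45×10⁻³
  concrete: M = 1.22×10⁻³
  stainless steel: M = 0.736×10⁻³
The maximum is for aluminum alloy.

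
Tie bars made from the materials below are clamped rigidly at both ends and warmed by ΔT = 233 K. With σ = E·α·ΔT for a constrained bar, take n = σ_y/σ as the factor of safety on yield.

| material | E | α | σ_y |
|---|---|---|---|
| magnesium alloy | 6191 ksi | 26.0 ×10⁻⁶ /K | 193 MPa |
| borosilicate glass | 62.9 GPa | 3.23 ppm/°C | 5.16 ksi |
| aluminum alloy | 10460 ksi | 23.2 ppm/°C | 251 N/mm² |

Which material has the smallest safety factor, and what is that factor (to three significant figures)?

In consistent units (E in GPa, α in ×10⁻⁶/K, σ_y in MPa):
  magnesium alloy: E = 42.69, α = 26.0, σ_y = 193.0 → σ = 259 MPa, n = 0.746
  borosilicate glass: E = 62.90, α = 3.23, σ_y = 35.58 → σ = 47.3 MPa, n = 0.752
  aluminum alloy: E = 72.12, α = 23.2, σ_y = 251.0 → σ = 390 MPa, n = 0.644
The minimum is aluminum alloy at n = 0.644.

aluminum alloy, n = 0.644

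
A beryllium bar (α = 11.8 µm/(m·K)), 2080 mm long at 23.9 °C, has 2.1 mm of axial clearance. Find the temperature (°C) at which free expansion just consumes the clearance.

109 °C

α·L₀·ΔT = 2.1 mm ⇒ ΔT = 2.1 / (11.8×10⁻⁶ × 2080.0) = 85.56 K.
T = 23.9 + 85.56 = 109.5 °C.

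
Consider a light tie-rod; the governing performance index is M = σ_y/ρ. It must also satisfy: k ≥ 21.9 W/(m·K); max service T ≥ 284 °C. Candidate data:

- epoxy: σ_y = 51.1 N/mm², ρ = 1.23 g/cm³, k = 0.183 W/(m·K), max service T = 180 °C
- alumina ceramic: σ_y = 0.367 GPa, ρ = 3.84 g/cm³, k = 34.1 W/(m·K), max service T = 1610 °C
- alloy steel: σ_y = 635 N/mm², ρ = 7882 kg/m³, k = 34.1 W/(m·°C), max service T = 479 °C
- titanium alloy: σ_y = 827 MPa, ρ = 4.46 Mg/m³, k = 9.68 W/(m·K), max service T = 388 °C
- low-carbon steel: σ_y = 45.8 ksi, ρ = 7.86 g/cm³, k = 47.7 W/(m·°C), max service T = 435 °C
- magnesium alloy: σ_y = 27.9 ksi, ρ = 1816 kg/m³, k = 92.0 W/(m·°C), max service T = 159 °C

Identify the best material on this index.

alumina ceramic

Screen on constraints: k ≥ 21.9 W/(m·K); max service T ≥ 284 °C. Survivors: alumina ceramic, alloy steel, low-carbon steel.
Convert each candidate to consistent units, then evaluate M:
  alumina ceramic: σ_y = 367.0 MPa, ρ = 3840 kg/m³
  alloy steel: σ_y = 635.0 MPa, ρ = 7882 kg/m³
  low-carbon steel: σ_y = 315.8 MPa, ρ = 7860 kg/m³
  alumina ceramic: M = 95.6 kN·m/kg
  alloy steel: M = 80.6 kN·m/kg
  low-carbon steel: M = 40.2 kN·m/kg
The maximum is for alumina ceramic.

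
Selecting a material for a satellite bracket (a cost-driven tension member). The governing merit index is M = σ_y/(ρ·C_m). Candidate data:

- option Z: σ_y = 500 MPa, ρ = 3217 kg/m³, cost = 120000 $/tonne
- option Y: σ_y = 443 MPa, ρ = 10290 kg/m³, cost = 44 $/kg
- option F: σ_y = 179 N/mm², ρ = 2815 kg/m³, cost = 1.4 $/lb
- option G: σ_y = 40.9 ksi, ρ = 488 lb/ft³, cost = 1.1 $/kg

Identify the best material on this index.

option G

Putting every candidate on a common basis:
  option Z: σ_y = 500.0 MPa, ρ = 3217 kg/m³, cost = 120.0 $/kg
  option Y: σ_y = 443.0 MPa, ρ = 10290 kg/m³, cost = 44.00 $/kg
  option F: σ_y = 179.0 MPa, ρ = 2815 kg/m³, cost = 3.086 $/kg
  option G: σ_y = 282.0 MPa, ρ = 7817 kg/m³, cost = 1.100 $/kg
  option G: M = 32.8 kN·m per $
  option F: M = 20.6 kN·m per $
  option Z: M = 1.30 kN·m per $
  option Y: M = 0.978 kN·m per $
The maximum is for option G.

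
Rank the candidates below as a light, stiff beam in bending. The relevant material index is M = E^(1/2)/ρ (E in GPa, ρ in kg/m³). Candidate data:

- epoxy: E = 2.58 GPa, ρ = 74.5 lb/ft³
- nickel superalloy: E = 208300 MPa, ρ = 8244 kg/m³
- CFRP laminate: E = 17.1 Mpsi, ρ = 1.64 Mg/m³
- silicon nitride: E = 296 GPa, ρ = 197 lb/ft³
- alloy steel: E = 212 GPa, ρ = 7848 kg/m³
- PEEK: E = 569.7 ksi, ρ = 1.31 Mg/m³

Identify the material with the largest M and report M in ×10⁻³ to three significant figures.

CFRP laminate, M = 6.62×10⁻³

In SI units:
  epoxy: E = 2.580 GPa, ρ = 1193 kg/m³
  nickel superalloy: E = 208.3 GPa, ρ = 8244 kg/m³
  CFRP laminate: E = 117.9 GPa, ρ = 1640 kg/m³
  silicon nitride: E = 296.0 GPa, ρ = 3156 kg/m³
  alloy steel: E = 212.0 GPa, ρ = 7848 kg/m³
  PEEK: E = 3.928 GPa, ρ = 1310 kg/m³
  CFRP laminate: M = 6.62×10⁻³
  silicon nitride: M = 5.45×10⁻³
  alloy steel: M = 1.86×10⁻³
  nickel superalloy: M = 1.75×10⁻³
  PEEK: M = 1.51×10⁻³
  epoxy: M = 1.35×10⁻³
The maximum is for CFRP laminate.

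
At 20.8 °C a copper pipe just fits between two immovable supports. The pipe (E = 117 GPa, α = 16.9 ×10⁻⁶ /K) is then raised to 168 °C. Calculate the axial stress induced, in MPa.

291 MPa

ΔT = 147.2 K. Constrained thermal stress σ = E·α·ΔT = 117.0×10³ MPa × 16.9×10⁻⁶ × 147.2 = 291 MPa (compressive).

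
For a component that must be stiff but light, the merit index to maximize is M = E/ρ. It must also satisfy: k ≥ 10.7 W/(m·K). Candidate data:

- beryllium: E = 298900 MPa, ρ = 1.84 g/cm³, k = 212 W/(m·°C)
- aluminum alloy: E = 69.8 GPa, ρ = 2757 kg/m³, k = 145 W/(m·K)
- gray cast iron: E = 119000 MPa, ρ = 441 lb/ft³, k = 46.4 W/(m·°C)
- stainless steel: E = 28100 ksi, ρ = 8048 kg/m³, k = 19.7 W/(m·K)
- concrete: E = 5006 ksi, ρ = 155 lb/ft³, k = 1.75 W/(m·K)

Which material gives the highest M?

Screen on constraints: k ≥ 10.7 W/(m·K). Survivors: beryllium, aluminum alloy, gray cast iron, stainless steel.
Convert each candidate to consistent units, then evaluate M:
  beryllium: E = 298.9 GPa, ρ = 1840 kg/m³
  aluminum alloy: E = 69.80 GPa, ρ = 2757 kg/m³
  gray cast iron: E = 119.0 GPa, ρ = 7064 kg/m³
  stainless steel: E = 193.7 GPa, ρ = 8048 kg/m³
  beryllium: M = 162 MN·m/kg
  aluminum alloy: M = 25.3 MN·m/kg
  stainless steel: M = 24.1 MN·m/kg
  gray cast iron: M = 16.8 MN·m/kg
The maximum is for beryllium.

beryllium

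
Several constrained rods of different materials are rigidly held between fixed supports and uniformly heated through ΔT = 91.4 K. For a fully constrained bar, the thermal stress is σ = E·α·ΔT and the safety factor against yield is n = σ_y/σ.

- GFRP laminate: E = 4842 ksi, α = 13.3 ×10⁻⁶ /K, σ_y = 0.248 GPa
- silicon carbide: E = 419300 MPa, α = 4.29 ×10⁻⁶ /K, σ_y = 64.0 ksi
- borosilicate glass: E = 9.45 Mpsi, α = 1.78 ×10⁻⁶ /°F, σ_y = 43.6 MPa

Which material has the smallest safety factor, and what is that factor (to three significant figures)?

borosilicate glass, n = 2.29

Converting E to GPa, α to ×10⁻⁶/K, σ_y to MPa, then σ and n for each:
  GFRP laminate: E = 33.38, α = 13.3, σ_y = 248.0 → σ = 40.6 MPa, n = 6.11
  silicon carbide: E = 419.3, α = 4.29, σ_y = 441.3 → σ = 164 MPa, n = 2.68
  borosilicate glass: E = 65.16, α = 3.20, σ_y = 43.60 → σ = 19.1 MPa, n = 2.29
Borosilicate glass has the lowest safety factor, n = 2.29.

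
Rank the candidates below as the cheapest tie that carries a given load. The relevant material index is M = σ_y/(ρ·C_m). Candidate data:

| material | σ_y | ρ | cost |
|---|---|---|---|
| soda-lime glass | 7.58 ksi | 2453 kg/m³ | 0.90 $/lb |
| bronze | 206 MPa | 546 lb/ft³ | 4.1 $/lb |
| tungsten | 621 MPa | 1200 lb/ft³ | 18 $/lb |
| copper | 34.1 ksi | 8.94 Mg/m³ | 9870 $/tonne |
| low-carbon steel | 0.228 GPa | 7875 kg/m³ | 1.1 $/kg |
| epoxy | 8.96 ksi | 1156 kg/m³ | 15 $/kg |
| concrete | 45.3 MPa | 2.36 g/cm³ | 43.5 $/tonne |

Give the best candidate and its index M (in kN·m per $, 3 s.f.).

Convert each candidate to consistent units, then evaluate M:
  soda-lime glass: σ_y = 52.26 MPa, ρ = 2453 kg/m³, cost = 1.984 $/kg
  bronze: σ_y = 206.0 MPa, ρ = 8746 kg/m³, cost = 9.039 $/kg
  tungsten: σ_y = 621.0 MPa, ρ = 19220 kg/m³, cost = 39.68 $/kg
  copper: σ_y = 235.1 MPa, ρ = 8940 kg/m³, cost = 9.870 $/kg
  low-carbon steel: σ_y = 228.0 MPa, ρ = 7875 kg/m³, cost = 1.100 $/kg
  epoxy: σ_y = 61.78 MPa, ρ = 1156 kg/m³, cost = 15.00 $/kg
  concrete: σ_y = 45.30 MPa, ρ = 2360 kg/m³, cost = 0.04350 $/kg
  concrete: M = 441 kN·m per $
  low-carbon steel: M = 26.3 kN·m per $
  soda-lime glass: M = 10.7 kN·m per $
  epoxy: M = 3.56 kN·m per $
  copper: M = 2.66 kN·m per $
  bronze: M = 2.61 kN·m per $
  tungsten: M = 0.814 kN·m per $
Concrete has the largest M.

concrete, M = 441 kN·m per $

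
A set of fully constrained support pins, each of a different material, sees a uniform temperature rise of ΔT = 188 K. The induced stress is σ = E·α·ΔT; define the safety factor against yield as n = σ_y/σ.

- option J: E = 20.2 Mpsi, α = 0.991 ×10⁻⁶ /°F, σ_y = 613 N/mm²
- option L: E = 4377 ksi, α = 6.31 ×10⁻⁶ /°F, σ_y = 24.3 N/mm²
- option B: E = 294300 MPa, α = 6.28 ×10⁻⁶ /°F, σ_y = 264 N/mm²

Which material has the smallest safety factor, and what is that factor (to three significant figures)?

option L, n = 0.377

With everything in SI (GPa, ×10⁻⁶/K, MPa):
  option J: E = 139.3, α = 1.78, σ_y = 613.0 → σ = 46.7 MPa, n = 13.1
  option L: E = 30.18, α = 11.4, σ_y = 24.30 → σ = 64.4 MPa, n = 0.377
  option B: E = 294.3, α = 11.3, σ_y = 264.0 → σ = 625 MPa, n = 0.422
Smallest n: option L with n = 0.377.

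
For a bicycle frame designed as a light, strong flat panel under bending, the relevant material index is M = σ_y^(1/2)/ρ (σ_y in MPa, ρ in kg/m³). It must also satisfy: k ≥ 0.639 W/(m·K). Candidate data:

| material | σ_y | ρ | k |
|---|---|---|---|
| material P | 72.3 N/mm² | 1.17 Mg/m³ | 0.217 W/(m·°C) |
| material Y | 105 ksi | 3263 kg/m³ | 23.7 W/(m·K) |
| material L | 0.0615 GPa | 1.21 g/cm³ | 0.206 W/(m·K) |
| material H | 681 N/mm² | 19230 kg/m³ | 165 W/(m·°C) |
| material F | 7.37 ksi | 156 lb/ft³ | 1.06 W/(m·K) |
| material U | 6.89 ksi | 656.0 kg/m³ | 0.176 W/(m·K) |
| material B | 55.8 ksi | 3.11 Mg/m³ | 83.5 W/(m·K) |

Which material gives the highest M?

Screen on constraints: k ≥ 0.639 W/(m·K). Survivors: material Y, material H, material F, material B.
Convert each candidate to consistent units, then evaluate M:
  material Y: σ_y = 723.9 MPa, ρ = 3263 kg/m³
  material H: σ_y = 681.0 MPa, ρ = 19230 kg/m³
  material F: σ_y = 50.81 MPa, ρ = 2499 kg/m³
  material B: σ_y = 384.7 MPa, ρ = 3110 kg/m³
  material Y: M = 8.25×10⁻³
  material B: M = 6.31×10⁻³
  material F: M = 2.85×10⁻³
  material H: M = 1.36×10⁻³
The maximum is for material Y.

material Y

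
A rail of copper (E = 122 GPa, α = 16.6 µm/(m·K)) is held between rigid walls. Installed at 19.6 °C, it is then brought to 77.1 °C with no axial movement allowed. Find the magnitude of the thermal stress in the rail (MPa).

ΔT = 57.50 K. Constrained thermal stress σ = E·α·ΔT = 122.0×10³ MPa × 16.6×10⁻⁶ × 57.50 = 116 MPa (compressive).

116 MPa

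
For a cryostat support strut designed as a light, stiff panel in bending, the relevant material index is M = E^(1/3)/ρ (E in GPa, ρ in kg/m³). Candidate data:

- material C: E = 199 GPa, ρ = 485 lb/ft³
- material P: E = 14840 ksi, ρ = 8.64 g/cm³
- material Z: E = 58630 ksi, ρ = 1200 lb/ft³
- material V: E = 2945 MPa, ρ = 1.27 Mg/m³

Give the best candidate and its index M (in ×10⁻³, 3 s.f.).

material V, M = 1.13×10⁻³

In SI units:
  material C: E = 199.0 GPa, ρ = 7769 kg/m³
  material P: E = 102.3 GPa, ρ = 8640 kg/m³
  material Z: E = 404.2 GPa, ρ = 19220 kg/m³
  material V: E = 2.945 GPa, ρ = 1270 kg/m³
  material V: M = 1.13×10⁻³
  material C: M = 0.751×10⁻³
  material P: M = 0.541×10⁻³
  material Z: M = 0.385×10⁻³
The maximum is for material V.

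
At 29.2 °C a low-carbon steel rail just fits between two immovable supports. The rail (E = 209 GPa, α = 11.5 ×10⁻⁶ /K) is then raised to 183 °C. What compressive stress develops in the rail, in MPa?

370 MPa

ΔT = 153.8 K. Constrained thermal stress σ = E·α·ΔT = 209.0×10³ MPa × 11.5×10⁻⁶ × 153.8 = 370 MPa (compressive).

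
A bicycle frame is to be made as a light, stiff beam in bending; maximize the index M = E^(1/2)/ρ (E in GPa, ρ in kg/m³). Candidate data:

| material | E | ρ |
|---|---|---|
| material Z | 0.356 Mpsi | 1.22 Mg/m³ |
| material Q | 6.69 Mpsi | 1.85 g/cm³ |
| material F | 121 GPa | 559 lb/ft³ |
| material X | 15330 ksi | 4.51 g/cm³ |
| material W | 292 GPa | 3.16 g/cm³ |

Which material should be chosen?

Convert each candidate to consistent units, then evaluate M:
  material Z: E = 2.455 GPa, ρ = 1220 kg/m³
  material Q: E = 46.13 GPa, ρ = 1850 kg/m³
  material F: E = 121.0 GPa, ρ = 8954 kg/m³
  material X: E = 105.7 GPa, ρ = 4510 kg/m³
  material W: E = 292.0 GPa, ρ = 3160 kg/m³
  material W: M = 5.41×10⁻³
  material Q: M = 3.67×10⁻³
  material X: M = 2.28×10⁻³
  material Z: M = 1.28×10⁻³
  material F: M = 1.23×10⁻³
Material W has the largest M.

material W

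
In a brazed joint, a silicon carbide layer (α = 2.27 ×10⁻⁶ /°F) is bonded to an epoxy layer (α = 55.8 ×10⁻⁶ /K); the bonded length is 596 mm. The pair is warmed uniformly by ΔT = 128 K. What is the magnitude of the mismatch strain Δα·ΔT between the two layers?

silicon carbide: α = 2.27×10⁻⁶/°F × 9/5 = 4.09×10⁻⁶/K.
Δα = |4.09 − 55.8|×10⁻⁶/K = 51.7×10⁻⁶/K.
Mismatch strain = Δα·ΔT = 51.7×10⁻⁶ × 128.0 = 6.62×10⁻³.

6.62×10⁻³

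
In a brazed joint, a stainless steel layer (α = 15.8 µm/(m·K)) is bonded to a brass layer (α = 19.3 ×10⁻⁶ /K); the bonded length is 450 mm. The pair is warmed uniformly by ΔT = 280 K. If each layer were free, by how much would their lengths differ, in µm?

Δα = |15.8 − 19.3|×10⁻⁶/K = 3.50×10⁻⁶/K.
ΔL_mismatch = Δα·L·ΔT = 3.50×10⁻⁶ × 450.0 mm × 280.0 K = 441 µm.

441 µm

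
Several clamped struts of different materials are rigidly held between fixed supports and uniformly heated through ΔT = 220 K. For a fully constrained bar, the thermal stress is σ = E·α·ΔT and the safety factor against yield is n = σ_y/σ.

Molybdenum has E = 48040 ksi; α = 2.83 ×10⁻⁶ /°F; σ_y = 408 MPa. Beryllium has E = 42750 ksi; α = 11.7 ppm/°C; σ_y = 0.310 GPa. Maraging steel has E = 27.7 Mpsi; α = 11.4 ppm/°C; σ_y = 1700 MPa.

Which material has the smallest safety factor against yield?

beryllium

In consistent units (E in GPa, α in ×10⁻⁶/K, σ_y in MPa):
  molybdenum: E = 331.2, α = 5.09, σ_y = 408.0 → σ = 371 MPa, n = 1.10
  beryllium: E = 294.8, α = 11.7, σ_y = 310.0 → σ = 759 MPa, n = 0.409
  maraging steel: E = 191.0, α = 11.4, σ_y = 1700 → σ = 479 MPa, n = 3.55
Smallest n: beryllium with n = 0.409.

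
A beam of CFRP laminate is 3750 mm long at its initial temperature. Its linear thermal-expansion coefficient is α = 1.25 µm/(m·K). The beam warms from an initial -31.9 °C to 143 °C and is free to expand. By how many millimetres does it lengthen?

0.820 mm

ΔT = 143 − (-31.9) = 174.9 K.
ΔL = α·L₀·ΔT = 1.25×10⁻⁶ × 3750 mm × 174.9 K = 0.820 mm.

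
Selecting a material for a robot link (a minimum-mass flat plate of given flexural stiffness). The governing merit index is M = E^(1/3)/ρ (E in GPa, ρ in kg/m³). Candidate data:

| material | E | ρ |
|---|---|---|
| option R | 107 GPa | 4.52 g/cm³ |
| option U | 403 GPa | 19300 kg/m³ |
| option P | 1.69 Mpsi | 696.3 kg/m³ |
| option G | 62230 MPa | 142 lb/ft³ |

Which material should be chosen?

Putting every candidate on a common basis:
  option R: E = 107.0 GPa, ρ = 4520 kg/m³
  option U: E = 403.0 GPa, ρ = 19300 kg/m³
  option P: E = 11.65 GPa, ρ = 696.3 kg/m³
  option G: E = 62.23 GPa, ρ = 2275 kg/m³
  option P: M = 3.26×10⁻³
  option G: M = 1.74×10⁻³
  option R: M = 1.05×10⁻³
  option U: M = 0.383×10⁻³
Option P ranks first.

option P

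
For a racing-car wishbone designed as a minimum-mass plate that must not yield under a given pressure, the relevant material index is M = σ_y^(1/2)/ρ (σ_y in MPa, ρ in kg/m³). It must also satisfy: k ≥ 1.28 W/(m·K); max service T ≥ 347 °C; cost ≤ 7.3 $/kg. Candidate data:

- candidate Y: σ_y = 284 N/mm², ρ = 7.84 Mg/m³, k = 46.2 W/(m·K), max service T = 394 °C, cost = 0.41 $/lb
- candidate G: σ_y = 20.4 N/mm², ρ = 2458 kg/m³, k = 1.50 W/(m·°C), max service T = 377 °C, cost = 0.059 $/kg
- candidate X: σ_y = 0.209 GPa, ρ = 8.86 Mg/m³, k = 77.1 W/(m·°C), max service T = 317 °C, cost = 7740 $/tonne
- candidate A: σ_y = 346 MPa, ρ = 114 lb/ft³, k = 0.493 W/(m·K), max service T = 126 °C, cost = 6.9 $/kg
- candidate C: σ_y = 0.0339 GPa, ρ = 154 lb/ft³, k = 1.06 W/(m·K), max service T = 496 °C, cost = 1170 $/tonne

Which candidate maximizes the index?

candidate Y

Screen on constraints: k ≥ 1.28 W/(m·K); max service T ≥ 347 °C; cost ≤ 7.3 $/kg. Survivors: candidate Y, candidate G.
In SI units:
  candidate Y: σ_y = 284.0 MPa, ρ = 7840 kg/m³
  candidate G: σ_y = 20.40 MPa, ρ = 2458 kg/m³
  candidate Y: M = 2.15×10⁻³
  candidate G: M = 1.84×10⁻³
Highest index: candidate Y.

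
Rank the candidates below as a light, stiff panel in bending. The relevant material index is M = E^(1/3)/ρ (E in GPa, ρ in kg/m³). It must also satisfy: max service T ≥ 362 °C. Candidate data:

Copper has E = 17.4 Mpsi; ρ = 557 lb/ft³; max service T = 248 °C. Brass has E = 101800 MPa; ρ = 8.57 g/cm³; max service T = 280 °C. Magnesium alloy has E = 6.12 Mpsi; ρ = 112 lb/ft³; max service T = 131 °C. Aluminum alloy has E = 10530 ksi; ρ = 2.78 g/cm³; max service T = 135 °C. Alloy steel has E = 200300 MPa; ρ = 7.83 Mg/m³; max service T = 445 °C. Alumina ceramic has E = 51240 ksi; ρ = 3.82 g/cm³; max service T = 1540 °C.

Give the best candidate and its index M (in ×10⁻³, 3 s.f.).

alumina ceramic, M = 1.85×10⁻³

Screen on constraints: max service T ≥ 362 °C. Survivors: alloy steel, alumina ceramic.
Normalizing units and computing the index:
  alloy steel: E = 200.3 GPa, ρ = 7830 kg/m³
  alumina ceramic: E = 353.3 GPa, ρ = 3820 kg/m³
  alumina ceramic: M = 1.85×10⁻³
  alloy steel: M = 0.747×10⁻³
Alumina ceramic has the largest M.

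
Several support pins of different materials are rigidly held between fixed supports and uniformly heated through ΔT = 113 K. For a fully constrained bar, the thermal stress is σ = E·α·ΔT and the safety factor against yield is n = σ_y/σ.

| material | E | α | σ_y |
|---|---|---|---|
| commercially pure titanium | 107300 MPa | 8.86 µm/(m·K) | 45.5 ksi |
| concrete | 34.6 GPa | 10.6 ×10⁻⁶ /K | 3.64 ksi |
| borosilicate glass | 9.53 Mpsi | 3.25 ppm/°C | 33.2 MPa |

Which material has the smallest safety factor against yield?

concrete

Per material, after unit conversion:
  commercially pure titanium: E = 107.3, α = 8.86, σ_y = 313.7 → σ = 107 MPa, n = 2.92
  concrete: E = 34.60, α = 10.6, σ_y = 25.10 → σ = 41.4 MPa, n = 0.606
  borosilicate glass: E = 65.71, α = 3.25, σ_y = 33.20 → σ = 24.1 MPa, n = 1.38
Smallest n: concrete with n = 0.606.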